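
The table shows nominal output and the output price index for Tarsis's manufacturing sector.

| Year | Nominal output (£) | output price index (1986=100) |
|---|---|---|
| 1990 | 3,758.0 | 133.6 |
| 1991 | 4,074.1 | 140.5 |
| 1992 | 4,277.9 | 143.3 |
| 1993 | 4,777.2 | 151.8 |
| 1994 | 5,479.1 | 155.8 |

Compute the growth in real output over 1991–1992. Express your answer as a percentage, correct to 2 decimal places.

2.95%

Real output 1991 = 4074.1/1.405 = 2899.72.
Real output 1992 = 4277.9/1.433 = 2985.28.
Change = 2985.28/2899.72 − 1 = 0.0295.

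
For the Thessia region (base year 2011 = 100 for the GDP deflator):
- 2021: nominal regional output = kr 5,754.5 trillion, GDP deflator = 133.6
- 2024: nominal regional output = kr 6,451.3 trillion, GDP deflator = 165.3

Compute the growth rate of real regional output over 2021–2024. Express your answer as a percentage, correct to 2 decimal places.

-9.39%

Deflate each year: 2021 → 5754.5/1.336 = 4307.26; 2024 → 6451.3/1.653 = 3902.78.
So real regional output changed by 3902.78/4307.26 − 1 = -0.0939, i.e. -9.39%.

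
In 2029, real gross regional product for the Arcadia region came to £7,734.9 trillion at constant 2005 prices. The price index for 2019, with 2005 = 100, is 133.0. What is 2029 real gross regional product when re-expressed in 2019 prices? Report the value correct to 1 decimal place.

Real gross regional product in 2019 prices = Real gross regional product in 2005 prices × (P_2019/P_2005) = 7734.9 × 1.330 = 10287.42.

£10,287.4 trillion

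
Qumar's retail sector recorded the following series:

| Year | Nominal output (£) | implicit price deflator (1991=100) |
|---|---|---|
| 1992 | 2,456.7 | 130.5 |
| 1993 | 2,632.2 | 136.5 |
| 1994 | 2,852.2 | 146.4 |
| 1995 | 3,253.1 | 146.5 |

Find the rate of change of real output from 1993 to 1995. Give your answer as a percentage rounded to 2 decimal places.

15.15%

Real output 1993 = 2632.2/1.365 = 1928.35.
Real output 1995 = 3253.1/1.465 = 2220.55.
Change = 2220.55/1928.35 − 1 = 0.1515.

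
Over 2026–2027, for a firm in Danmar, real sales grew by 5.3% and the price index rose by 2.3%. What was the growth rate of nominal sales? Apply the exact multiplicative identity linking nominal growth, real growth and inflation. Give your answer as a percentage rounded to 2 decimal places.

7.72%

(1 + g_nom) = (1 + g_real)(1 + π) = 1.0530 × 1.0230 = 1.07722.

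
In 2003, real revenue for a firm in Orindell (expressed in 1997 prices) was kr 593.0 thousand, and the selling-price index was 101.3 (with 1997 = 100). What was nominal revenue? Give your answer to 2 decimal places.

kr 600.71 thousand

Nominal revenue = Real × (selling-price index/100) = 593.0 × 1.013 = 600.71.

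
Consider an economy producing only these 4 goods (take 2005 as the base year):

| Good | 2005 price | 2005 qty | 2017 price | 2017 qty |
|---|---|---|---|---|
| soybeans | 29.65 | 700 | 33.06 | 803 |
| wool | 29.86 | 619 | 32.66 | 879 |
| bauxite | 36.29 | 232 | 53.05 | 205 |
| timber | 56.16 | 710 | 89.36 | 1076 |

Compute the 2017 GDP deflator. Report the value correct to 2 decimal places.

Nominal GDP 2017 = 33.06·803 + 32.66·879 + 53.05·205 + 89.36·1076 = 162281.93.
Real GDP 2017 (at 2005 prices) = 29.65·803 + 29.86·879 + 36.29·205 + 56.16·1076 = 117923.50.
Deflator = Nominal/Real × 100 = 162281.93/117923.50 × 100 = 137.616.

137.62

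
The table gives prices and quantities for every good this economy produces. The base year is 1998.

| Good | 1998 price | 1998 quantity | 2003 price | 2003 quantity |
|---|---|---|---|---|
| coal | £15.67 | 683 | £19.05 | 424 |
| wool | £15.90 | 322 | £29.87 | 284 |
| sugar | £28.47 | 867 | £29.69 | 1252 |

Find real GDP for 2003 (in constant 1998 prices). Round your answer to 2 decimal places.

£46804.12

Real GDP 2003 = Σ (p_1998 × q_2003) = 15.67·424 + 15.90·284 + 28.47·1252 = 46804.12.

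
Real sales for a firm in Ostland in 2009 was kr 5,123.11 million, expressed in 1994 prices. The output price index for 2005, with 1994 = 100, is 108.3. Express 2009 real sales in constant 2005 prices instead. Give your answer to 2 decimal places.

Real sales in 2005 prices = Real sales in 1994 prices × (P_2005/P_1994) = 5123.11 × 1.083 = 5548.33.

kr 5,548.33 million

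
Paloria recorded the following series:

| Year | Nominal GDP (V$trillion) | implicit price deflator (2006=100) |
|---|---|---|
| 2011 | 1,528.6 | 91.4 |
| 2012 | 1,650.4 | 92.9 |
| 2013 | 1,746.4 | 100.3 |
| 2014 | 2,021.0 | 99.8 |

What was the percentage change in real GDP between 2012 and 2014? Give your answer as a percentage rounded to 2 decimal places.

Real GDP 2012 = 1650.4/0.929 = 1776.53.
Real GDP 2014 = 2021.0/0.998 = 2025.05.
Change = 2025.05/1776.53 − 1 = 0.1399.

13.99%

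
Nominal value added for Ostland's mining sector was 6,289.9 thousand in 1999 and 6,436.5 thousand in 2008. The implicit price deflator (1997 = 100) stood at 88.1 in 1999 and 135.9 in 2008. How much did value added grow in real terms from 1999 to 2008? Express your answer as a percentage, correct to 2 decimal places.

-33.66%

Deflate each year: 1999 → 6289.9/0.881 = 7139.50; 2008 → 6436.5/1.359 = 4736.20.
So real value added changed by 4736.20/7139.50 − 1 = -0.3366, i.e. -33.66%.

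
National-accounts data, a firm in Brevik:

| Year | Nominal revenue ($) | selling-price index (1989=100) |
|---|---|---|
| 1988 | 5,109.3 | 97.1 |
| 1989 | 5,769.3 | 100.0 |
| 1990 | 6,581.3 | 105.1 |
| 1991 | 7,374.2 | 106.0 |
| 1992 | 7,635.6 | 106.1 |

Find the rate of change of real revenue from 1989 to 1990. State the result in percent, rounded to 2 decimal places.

Real revenue 1989 = 5769.3/1.000 = 5769.30.
Real revenue 1990 = 6581.3/1.051 = 6261.94.
Change = 6261.94/5769.30 − 1 = 0.0854.

8.54%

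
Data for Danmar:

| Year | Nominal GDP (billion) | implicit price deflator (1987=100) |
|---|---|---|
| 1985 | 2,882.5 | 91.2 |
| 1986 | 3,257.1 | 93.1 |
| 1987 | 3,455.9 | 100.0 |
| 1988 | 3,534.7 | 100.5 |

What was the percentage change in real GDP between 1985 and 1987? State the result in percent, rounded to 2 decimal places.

9.34%

Real GDP 1985 = 2882.5/0.912 = 3160.64.
Real GDP 1987 = 3455.9/1.000 = 3455.90.
Change = 3455.90/3160.64 − 1 = 0.0934.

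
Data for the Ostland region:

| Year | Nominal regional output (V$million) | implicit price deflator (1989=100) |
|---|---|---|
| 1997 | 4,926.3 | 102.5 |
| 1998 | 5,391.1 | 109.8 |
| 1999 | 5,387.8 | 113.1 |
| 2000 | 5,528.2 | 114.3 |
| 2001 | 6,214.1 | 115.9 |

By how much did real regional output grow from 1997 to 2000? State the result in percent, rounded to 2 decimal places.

0.63%

Real regional output 1997 = 4926.3/1.025 = 4806.15.
Real regional output 2000 = 5528.2/1.143 = 4836.57.
Change = 4836.57/4806.15 − 1 = 0.0063.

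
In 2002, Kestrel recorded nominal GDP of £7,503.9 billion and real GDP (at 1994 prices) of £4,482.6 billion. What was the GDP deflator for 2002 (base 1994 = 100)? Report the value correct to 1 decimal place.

167.4

GDP deflator = (Nominal / Real) × 100 = 7503.9 / 4482.6 × 100 = 167.40.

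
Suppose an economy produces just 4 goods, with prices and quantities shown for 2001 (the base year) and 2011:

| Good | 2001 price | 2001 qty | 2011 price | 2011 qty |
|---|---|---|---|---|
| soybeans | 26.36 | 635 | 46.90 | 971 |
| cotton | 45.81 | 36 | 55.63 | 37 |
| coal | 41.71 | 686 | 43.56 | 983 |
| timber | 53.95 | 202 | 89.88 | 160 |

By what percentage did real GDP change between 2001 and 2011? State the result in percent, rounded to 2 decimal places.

Real GDP 2001 = Nominal GDP 2001 = 26.36·635 + 45.81·36 + 41.71·686 + 53.95·202 = 57898.72.
Real GDP 2011 (at 2001 prices) = 26.36·971 + 45.81·37 + 41.71·983 + 53.95·160 = 76923.46.
Real growth = 76923.46/57898.72 − 1 = 0.3286.

32.86%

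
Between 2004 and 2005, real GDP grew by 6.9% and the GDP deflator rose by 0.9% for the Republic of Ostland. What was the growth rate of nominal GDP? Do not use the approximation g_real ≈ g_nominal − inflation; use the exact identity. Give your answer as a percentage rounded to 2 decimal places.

(1 + g_nom) = (1 + g_real)(1 + π) = 1.0690 × 1.0090 = 1.07862.

7.86%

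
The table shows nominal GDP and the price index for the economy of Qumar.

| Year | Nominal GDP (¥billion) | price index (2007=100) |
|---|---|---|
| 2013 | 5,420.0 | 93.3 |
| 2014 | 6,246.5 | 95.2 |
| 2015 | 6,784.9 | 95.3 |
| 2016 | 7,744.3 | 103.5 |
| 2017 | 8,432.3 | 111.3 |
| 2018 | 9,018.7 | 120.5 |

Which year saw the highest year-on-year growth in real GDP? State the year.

2014

2014: real = 6246.5/0.952 = 6561.45; growth vs 2013 (5809.22) = 12.95%.
2015: real = 6784.9/0.953 = 7119.52; growth vs 2014 (6561.45) = 8.51%.
2016: real = 7744.3/1.035 = 7482.42; growth vs 2015 (7119.52) = 5.10%.
2017: real = 8432.3/1.113 = 7576.19; growth vs 2016 (7482.42) = 1.25%.
2018: real = 9018.7/1.205 = 7484.40; growth vs 2017 (7576.19) = -1.21%.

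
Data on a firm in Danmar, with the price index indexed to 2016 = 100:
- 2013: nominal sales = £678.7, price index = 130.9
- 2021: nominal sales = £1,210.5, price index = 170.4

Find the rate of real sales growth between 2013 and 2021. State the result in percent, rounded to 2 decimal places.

Deflate each year: 2013 → 678.7/1.309 = 518.49; 2021 → 1210.5/1.704 = 710.39.
So real sales changed by 710.39/518.49 − 1 = 0.3701, i.e. 37.01%.

37.01%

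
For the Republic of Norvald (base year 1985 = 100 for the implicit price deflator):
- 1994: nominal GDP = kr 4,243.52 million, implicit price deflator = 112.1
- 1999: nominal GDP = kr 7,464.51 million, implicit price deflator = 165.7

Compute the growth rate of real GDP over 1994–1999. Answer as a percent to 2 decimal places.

Deflate each year: 1994 → 4243.52/1.121 = 3785.48; 1999 → 7464.51/1.657 = 4504.83.
So real GDP changed by 4504.83/3785.48 − 1 = 0.1900, i.e. 19.00%.

19.00%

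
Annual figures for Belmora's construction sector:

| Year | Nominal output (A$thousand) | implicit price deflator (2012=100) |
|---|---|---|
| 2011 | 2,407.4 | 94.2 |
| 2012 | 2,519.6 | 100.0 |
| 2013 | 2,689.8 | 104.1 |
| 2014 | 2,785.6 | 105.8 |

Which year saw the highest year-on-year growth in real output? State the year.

2013

2012: real = 2519.6/1.000 = 2519.60; growth vs 2011 (2555.63) = -1.41%.
2013: real = 2689.8/1.041 = 2583.86; growth vs 2012 (2519.60) = 2.55%.
2014: real = 2785.6/1.058 = 2632.89; growth vs 2013 (2583.86) = 1.90%.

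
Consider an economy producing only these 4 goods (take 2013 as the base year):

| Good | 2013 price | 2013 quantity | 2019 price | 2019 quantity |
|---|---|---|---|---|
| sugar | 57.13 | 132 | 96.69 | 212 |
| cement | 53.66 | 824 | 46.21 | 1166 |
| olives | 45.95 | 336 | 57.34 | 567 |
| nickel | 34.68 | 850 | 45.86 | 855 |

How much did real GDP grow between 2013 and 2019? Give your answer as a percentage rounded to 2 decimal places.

Real GDP 2013 = Nominal GDP 2013 = 57.13·132 + 53.66·824 + 45.95·336 + 34.68·850 = 96674.20.
Real GDP 2019 (at 2013 prices) = 57.13·212 + 53.66·1166 + 45.95·567 + 34.68·855 = 130384.17.
Real growth = 130384.17/96674.20 − 1 = 0.3487.

34.87%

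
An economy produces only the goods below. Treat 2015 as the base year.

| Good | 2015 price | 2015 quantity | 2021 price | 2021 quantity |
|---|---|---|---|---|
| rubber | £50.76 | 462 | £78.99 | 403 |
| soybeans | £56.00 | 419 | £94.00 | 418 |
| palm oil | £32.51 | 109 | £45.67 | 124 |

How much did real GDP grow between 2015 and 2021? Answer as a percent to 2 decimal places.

-5.08%

Real GDP 2015 = Nominal GDP 2015 = 50.76·462 + 56.00·419 + 32.51·109 = 50458.71.
Real GDP 2021 (at 2015 prices) = 50.76·403 + 56.00·418 + 32.51·124 = 47895.52.
Real growth = 47895.52/50458.71 − 1 = -0.0508.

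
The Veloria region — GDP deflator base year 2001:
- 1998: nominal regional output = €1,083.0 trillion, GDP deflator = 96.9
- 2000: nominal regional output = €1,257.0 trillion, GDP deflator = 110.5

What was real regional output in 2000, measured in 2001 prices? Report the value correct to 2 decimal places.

€1,137.56 trillion

Real regional output = Nominal / (GDP deflator/100) = 1257.0 / 1.105 = 1137.56.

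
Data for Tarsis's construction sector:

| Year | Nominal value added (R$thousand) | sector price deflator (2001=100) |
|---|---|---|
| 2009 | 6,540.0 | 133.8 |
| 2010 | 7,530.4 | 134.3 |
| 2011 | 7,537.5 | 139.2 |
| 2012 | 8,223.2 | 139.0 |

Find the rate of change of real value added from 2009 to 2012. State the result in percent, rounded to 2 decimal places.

Real value added 2009 = 6540.0/1.338 = 4887.89.
Real value added 2012 = 8223.2/1.390 = 5915.97.
Change = 5915.97/4887.89 − 1 = 0.2103.

21.03%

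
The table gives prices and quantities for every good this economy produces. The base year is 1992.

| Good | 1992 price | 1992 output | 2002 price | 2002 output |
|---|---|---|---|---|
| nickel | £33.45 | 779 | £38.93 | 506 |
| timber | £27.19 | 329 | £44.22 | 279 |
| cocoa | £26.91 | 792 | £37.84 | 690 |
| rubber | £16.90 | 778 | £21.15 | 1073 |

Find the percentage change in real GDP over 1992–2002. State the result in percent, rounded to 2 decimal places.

-11.88%

Real GDP 1992 = Nominal GDP 1992 = 33.45·779 + 27.19·329 + 26.91·792 + 16.90·778 = 69463.98.
Real GDP 2002 (at 1992 prices) = 33.45·506 + 27.19·279 + 26.91·690 + 16.90·1073 = 61213.31.
Real growth = 61213.31/69463.98 − 1 = -0.1188.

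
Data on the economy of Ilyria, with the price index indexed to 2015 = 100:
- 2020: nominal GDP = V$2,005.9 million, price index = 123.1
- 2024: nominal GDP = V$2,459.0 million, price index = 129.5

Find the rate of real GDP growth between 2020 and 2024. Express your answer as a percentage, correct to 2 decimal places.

16.53%

Real GDP 2020 = 2005.9 / 1.231 = 1629.49.
Real GDP 2024 = 2459.0 / 1.295 = 1898.84.
Real growth = 1898.84 / 1629.49 − 1 = 0.1653.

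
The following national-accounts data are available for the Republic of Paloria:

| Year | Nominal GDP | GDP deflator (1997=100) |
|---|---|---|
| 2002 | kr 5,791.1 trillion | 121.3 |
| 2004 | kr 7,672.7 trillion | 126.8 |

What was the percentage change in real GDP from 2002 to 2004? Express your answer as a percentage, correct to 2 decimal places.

Real GDP 2002 = 5791.1 / 1.213 = 4774.20.
Real GDP 2004 = 7672.7 / 1.268 = 6051.03.
Real growth = 6051.03 / 4774.20 − 1 = 0.2674.

26.74%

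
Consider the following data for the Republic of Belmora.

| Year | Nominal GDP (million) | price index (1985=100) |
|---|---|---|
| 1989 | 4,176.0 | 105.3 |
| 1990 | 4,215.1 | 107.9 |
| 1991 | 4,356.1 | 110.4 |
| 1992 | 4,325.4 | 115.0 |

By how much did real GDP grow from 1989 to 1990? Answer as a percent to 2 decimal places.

Real GDP 1989 = 4176.0/1.053 = 3965.81.
Real GDP 1990 = 4215.1/1.079 = 3906.49.
Change = 3906.49/3965.81 − 1 = -0.0150.

-1.50%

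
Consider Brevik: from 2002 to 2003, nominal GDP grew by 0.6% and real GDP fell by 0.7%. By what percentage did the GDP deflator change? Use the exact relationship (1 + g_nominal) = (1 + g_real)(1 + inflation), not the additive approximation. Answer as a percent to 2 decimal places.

(1 + g_nom) = (1 + g_real)(1 + π), so π = 1.0060 / 0.9930 − 1 = 0.01309.

1.31%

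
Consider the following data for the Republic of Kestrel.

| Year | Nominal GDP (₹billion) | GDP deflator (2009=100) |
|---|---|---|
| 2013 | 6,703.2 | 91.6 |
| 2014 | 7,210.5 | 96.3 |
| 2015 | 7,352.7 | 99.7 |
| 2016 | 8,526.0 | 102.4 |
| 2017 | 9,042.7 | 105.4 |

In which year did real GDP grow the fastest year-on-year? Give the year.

2016

2014: real = 7210.5/0.963 = 7487.54; growth vs 2013 (7317.90) = 2.32%.
2015: real = 7352.7/0.997 = 7374.82; growth vs 2014 (7487.54) = -1.51%.
2016: real = 8526.0/1.024 = 8326.17; growth vs 2015 (7374.82) = 12.90%.
2017: real = 9042.7/1.054 = 8579.41; growth vs 2016 (8326.17) = 3.04%.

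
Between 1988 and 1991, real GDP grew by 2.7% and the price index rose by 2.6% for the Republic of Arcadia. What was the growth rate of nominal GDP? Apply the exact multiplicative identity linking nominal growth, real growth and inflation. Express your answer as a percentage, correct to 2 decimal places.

5.37%

(1 + g_nom) = (1 + g_real)(1 + π) = 1.0270 × 1.0260 = 1.05370.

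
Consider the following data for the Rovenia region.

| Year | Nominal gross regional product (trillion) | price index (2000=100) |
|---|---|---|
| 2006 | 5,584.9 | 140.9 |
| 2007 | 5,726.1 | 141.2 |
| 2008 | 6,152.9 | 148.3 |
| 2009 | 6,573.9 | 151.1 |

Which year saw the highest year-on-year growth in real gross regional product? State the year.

2009

2007: real = 5726.1/1.412 = 4055.31; growth vs 2006 (3963.73) = 2.31%.
2008: real = 6152.9/1.483 = 4148.95; growth vs 2007 (4055.31) = 2.31%.
2009: real = 6573.9/1.511 = 4350.69; growth vs 2008 (4148.95) = 4.86%.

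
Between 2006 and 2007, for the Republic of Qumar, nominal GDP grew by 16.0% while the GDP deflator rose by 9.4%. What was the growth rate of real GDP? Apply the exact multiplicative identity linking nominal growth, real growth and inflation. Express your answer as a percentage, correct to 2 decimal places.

(1 + g_nom) = (1 + g_real)(1 + π), so g_real = 1.1600 / 1.0940 − 1 = 0.06033.

6.03%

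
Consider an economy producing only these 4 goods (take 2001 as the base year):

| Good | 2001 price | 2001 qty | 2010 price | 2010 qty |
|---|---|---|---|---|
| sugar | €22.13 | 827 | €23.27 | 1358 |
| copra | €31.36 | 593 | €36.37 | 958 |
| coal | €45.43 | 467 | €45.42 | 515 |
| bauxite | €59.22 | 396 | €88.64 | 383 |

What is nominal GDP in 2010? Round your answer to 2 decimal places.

€123783.54

Nominal GDP 2010 = Σ (p_2010 × q_2010) = 23.27·1358 + 36.37·958 + 45.42·515 + 88.64·383 = 123783.54.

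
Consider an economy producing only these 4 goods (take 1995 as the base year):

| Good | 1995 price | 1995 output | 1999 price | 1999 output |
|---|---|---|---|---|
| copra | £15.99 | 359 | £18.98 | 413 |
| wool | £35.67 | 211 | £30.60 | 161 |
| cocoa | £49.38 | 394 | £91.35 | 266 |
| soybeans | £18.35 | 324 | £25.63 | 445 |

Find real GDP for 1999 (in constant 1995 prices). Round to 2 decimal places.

Real GDP 1999 = Σ (p_1995 × q_1999) = 15.99·413 + 35.67·161 + 49.38·266 + 18.35·445 = 33647.57.

£33647.57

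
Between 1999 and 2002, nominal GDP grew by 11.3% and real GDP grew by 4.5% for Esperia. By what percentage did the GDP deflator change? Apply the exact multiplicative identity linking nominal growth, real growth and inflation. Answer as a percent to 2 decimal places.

6.51%

(1 + g_nom) = (1 + g_real)(1 + π), so π = 1.1130 / 1.0450 − 1 = 0.06507.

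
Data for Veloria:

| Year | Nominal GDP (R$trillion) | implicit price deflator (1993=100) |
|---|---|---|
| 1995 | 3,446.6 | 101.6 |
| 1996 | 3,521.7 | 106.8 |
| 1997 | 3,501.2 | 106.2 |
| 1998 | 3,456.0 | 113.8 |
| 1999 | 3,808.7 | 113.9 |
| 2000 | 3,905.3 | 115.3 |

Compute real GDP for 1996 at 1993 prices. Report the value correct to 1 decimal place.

R$3,297.5 trillion

Real GDP 1996 = 3521.7 / 1.068 = 3297.47.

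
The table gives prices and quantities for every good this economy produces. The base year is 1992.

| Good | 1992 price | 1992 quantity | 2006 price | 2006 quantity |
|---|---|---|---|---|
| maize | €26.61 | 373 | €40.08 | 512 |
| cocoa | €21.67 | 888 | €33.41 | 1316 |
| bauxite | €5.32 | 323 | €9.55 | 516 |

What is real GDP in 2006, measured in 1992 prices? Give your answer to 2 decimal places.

Real GDP 2006 = Σ (p_1992 × q_2006) = 26.61·512 + 21.67·1316 + 5.32·516 = 44887.16.

€44887.16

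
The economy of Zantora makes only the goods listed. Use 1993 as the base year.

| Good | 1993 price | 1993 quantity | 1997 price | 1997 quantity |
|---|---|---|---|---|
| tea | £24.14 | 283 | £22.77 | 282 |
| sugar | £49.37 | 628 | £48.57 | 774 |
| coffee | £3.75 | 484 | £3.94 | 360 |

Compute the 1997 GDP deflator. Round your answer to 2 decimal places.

Nominal GDP 1997 = 22.77·282 + 48.57·774 + 3.94·360 = 45432.72.
Real GDP 1997 (at 1993 prices) = 24.14·282 + 49.37·774 + 3.75·360 = 46369.86.
Deflator = Nominal/Real × 100 = 45432.72/46369.86 × 100 = 97.979.

97.98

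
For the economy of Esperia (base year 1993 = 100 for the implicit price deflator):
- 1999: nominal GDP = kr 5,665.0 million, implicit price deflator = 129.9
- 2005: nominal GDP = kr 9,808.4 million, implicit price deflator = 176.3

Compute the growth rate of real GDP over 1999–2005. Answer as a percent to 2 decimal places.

Deflate each year: 1999 → 5665.0/1.299 = 4361.05; 2005 → 9808.4/1.763 = 5563.47.
So real GDP changed by 5563.47/4361.05 − 1 = 0.2757, i.e. 27.57%.

27.57%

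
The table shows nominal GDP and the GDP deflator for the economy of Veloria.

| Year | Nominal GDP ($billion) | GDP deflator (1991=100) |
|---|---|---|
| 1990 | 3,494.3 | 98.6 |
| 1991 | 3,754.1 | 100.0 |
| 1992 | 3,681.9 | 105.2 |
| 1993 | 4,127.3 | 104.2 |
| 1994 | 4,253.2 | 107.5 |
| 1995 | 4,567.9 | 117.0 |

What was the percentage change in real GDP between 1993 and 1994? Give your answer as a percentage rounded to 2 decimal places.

Real GDP 1993 = 4127.3/1.042 = 3960.94.
Real GDP 1994 = 4253.2/1.075 = 3956.47.
Change = 3956.47/3960.94 − 1 = -0.0011.

-0.11%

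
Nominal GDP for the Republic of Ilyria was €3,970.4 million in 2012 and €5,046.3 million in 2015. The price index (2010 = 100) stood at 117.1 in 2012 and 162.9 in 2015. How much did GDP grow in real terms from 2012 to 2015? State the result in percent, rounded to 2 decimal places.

Deflate each year: 2012 → 3970.4/1.171 = 3390.61; 2015 → 5046.3/1.629 = 3097.79.
So real GDP changed by 3097.79/3390.61 − 1 = -0.0864, i.e. -8.64%.

-8.64%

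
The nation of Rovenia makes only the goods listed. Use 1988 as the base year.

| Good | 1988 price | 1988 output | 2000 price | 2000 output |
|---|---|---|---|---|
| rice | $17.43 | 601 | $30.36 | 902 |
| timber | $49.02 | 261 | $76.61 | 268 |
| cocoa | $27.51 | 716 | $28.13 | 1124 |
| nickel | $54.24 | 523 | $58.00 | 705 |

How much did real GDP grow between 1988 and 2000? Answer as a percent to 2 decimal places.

37.41%

Real GDP 1988 = Nominal GDP 1988 = 17.43·601 + 49.02·261 + 27.51·716 + 54.24·523 = 71334.33.
Real GDP 2000 (at 1988 prices) = 17.43·902 + 49.02·268 + 27.51·1124 + 54.24·705 = 98019.66.
Real growth = 98019.66/71334.33 − 1 = 0.3741.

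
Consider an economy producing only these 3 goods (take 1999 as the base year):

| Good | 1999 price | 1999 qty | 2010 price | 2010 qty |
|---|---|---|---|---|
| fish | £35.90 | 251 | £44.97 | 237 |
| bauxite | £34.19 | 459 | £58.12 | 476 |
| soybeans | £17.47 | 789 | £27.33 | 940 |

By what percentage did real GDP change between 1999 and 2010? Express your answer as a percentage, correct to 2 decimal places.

Real GDP 1999 = Nominal GDP 1999 = 35.90·251 + 34.19·459 + 17.47·789 = 38487.94.
Real GDP 2010 (at 1999 prices) = 35.90·237 + 34.19·476 + 17.47·940 = 41204.54.
Real growth = 41204.54/38487.94 − 1 = 0.0706.

7.06%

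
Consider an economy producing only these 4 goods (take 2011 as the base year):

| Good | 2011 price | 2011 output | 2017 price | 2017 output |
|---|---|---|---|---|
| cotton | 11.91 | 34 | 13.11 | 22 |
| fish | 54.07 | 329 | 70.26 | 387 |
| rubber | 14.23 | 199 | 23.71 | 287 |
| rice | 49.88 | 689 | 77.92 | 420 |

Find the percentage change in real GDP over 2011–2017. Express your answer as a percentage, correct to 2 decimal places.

-16.56%

Real GDP 2011 = Nominal GDP 2011 = 11.91·34 + 54.07·329 + 14.23·199 + 49.88·689 = 55393.06.
Real GDP 2017 (at 2011 prices) = 11.91·22 + 54.07·387 + 14.23·287 + 49.88·420 = 46220.72.
Real growth = 46220.72/55393.06 − 1 = -0.1656.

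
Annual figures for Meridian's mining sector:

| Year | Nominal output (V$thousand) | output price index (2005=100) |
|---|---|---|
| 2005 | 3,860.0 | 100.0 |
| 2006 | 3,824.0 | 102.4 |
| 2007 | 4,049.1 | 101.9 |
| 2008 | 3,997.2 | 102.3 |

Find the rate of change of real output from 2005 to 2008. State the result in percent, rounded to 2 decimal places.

1.23%

Real output 2005 = 3860.0/1.000 = 3860.00.
Real output 2008 = 3997.2/1.023 = 3907.33.
Change = 3907.33/3860.00 − 1 = 0.0123.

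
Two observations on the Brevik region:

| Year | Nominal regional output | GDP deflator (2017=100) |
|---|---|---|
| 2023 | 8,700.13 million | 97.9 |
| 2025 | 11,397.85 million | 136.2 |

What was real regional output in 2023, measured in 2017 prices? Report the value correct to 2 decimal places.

Real regional output = Nominal / (GDP deflator/100) = 8700.13 / 0.979 = 8886.75.

8,886.75 million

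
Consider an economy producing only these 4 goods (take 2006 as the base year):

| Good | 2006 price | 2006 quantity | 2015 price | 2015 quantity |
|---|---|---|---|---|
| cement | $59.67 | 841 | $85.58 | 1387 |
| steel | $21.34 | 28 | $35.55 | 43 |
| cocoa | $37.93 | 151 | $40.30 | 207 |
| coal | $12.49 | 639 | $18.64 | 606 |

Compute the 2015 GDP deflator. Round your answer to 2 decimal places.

Nominal GDP 2015 = 85.58·1387 + 35.55·43 + 40.30·207 + 18.64·606 = 139866.05.
Real GDP 2015 (at 2006 prices) = 59.67·1387 + 21.34·43 + 37.93·207 + 12.49·606 = 99100.36.
Deflator = Nominal/Real × 100 = 139866.05/99100.36 × 100 = 141.136.

141.14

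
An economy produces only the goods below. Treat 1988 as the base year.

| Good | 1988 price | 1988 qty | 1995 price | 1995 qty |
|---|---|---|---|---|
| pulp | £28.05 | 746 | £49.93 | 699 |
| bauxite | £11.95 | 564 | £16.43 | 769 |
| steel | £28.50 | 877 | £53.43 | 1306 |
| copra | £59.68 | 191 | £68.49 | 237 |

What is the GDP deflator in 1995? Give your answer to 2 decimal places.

Nominal GDP 1995 = 49.93·699 + 16.43·769 + 53.43·1306 + 68.49·237 = 133547.45.
Real GDP 1995 (at 1988 prices) = 28.05·699 + 11.95·769 + 28.50·1306 + 59.68·237 = 80161.66.
Deflator = Nominal/Real × 100 = 133547.45/80161.66 × 100 = 166.598.

166.60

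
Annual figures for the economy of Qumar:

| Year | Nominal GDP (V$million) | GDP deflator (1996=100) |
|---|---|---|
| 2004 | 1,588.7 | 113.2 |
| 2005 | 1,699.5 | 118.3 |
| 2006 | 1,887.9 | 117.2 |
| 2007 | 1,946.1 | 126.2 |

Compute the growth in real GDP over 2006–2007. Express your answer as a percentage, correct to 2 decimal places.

Real GDP 2006 = 1887.9/1.172 = 1610.84.
Real GDP 2007 = 1946.1/1.262 = 1542.08.
Change = 1542.08/1610.84 − 1 = -0.0427.

-4.27%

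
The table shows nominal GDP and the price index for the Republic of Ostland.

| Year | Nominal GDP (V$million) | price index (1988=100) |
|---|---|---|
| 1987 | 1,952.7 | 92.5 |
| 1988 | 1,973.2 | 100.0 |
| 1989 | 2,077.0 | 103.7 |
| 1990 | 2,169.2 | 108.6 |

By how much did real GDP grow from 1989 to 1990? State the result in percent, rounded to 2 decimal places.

-0.27%

Real GDP 1989 = 2077.0/1.037 = 2002.89.
Real GDP 1990 = 2169.2/1.086 = 1997.42.
Change = 1997.42/2002.89 − 1 = -0.0027.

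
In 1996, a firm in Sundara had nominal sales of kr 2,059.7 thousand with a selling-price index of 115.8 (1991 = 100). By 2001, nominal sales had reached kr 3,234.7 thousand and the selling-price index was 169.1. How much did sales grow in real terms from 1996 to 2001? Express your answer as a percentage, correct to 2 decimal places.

7.55%

Deflate each year: 1996 → 2059.7/1.158 = 1778.67; 2001 → 3234.7/1.691 = 1912.89.
So real sales changed by 1912.89/1778.67 − 1 = 0.0755, i.e. 7.55%.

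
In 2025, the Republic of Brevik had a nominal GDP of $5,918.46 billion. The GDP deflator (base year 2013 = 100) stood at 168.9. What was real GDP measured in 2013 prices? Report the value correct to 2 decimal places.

Real GDP = Nominal / (GDP deflator/100) = 5918.46 / 1.689 = 3504.12.

$3,504.12 billion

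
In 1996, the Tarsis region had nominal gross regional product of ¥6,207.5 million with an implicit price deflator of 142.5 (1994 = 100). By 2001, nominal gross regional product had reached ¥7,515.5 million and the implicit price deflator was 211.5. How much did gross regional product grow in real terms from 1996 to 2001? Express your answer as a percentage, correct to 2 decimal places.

Real gross regional product 1996 = 6207.5 / 1.425 = 4356.14.
Real gross regional product 2001 = 7515.5 / 2.115 = 3553.43.
Real growth = 3553.43 / 4356.14 − 1 = -0.1843.

-18.43%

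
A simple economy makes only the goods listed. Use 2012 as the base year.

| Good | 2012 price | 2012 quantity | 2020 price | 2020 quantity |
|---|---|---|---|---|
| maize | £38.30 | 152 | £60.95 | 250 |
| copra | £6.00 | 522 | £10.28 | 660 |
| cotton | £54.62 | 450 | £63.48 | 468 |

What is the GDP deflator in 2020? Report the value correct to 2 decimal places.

132.31

Nominal GDP 2020 = 60.95·250 + 10.28·660 + 63.48·468 = 51730.94.
Real GDP 2020 (at 2012 prices) = 38.30·250 + 6.00·660 + 54.62·468 = 39097.16.
Deflator = Nominal/Real × 100 = 51730.94/39097.16 × 100 = 132.314.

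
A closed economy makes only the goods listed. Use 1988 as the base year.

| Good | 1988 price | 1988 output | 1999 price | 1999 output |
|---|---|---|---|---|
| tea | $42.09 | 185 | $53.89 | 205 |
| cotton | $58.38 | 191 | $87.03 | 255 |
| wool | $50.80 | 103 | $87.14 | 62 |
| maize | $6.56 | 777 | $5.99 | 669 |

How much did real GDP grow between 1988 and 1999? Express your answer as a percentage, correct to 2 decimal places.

6.11%

Real GDP 1988 = Nominal GDP 1988 = 42.09·185 + 58.38·191 + 50.80·103 + 6.56·777 = 29266.75.
Real GDP 1999 (at 1988 prices) = 42.09·205 + 58.38·255 + 50.80·62 + 6.56·669 = 31053.59.
Real growth = 31053.59/29266.75 − 1 = 0.0611.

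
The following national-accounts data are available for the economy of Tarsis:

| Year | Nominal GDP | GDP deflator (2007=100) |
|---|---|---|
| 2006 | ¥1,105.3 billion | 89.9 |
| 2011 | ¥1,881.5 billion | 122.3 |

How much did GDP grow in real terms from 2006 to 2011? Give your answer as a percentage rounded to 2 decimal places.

25.13%

Real GDP 2006 = 1105.3 / 0.899 = 1229.48.
Real GDP 2011 = 1881.5 / 1.223 = 1538.43.
Real growth = 1538.43 / 1229.48 − 1 = 0.2513.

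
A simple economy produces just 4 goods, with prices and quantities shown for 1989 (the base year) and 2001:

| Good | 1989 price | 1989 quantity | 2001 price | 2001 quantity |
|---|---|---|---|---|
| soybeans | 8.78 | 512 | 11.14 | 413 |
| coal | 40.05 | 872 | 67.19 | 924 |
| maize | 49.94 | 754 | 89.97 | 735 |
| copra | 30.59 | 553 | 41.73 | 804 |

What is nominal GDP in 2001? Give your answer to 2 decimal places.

Nominal GDP 2001 = Σ (p_2001 × q_2001) = 11.14·413 + 67.19·924 + 89.97·735 + 41.73·804 = 166363.25.

166363.25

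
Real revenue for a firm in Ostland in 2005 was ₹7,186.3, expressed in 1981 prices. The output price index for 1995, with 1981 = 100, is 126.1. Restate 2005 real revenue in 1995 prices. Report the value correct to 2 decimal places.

Real revenue in 1995 prices = Real revenue in 1981 prices × (P_1995/P_1981) = 7186.3 × 1.261 = 9061.92.

₹9,061.92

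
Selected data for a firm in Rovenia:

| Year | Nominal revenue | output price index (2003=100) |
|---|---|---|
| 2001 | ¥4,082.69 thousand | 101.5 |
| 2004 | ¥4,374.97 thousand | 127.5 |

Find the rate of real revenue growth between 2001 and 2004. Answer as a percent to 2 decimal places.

-14.69%

Real revenue 2001 = 4082.69 / 1.015 = 4022.35.
Real revenue 2004 = 4374.97 / 1.275 = 3431.35.
Real growth = 3431.35 / 4022.35 − 1 = -0.1469.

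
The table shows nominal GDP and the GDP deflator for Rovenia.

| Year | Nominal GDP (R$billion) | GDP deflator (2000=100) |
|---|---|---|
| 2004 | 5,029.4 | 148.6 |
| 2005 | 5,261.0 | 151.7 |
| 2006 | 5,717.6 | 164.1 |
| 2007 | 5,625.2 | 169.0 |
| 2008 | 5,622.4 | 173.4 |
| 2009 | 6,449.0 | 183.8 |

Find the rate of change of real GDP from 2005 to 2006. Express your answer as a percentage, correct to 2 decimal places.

Real GDP 2005 = 5261.0/1.517 = 3468.03.
Real GDP 2006 = 5717.6/1.641 = 3484.22.
Change = 3484.22/3468.03 − 1 = 0.0047.

0.47%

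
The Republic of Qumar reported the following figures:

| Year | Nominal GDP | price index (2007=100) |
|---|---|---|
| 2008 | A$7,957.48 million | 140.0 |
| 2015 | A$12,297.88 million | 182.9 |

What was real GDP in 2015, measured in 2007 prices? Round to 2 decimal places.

A$6,723.83 million

Real GDP = Nominal / (price index/100) = 12297.88 / 1.829 = 6723.83.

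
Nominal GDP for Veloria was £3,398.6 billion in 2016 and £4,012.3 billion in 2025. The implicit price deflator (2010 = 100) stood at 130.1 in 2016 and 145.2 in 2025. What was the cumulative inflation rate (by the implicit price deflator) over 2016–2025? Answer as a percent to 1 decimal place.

11.6%

Price-level change = 145.2 / 130.1 − 1 = 0.1161.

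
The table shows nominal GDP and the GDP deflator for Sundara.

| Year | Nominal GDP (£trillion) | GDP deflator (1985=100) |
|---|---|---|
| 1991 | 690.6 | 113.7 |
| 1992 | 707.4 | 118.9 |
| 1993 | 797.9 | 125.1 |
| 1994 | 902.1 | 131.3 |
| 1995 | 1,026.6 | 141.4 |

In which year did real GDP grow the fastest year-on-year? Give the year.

1994

1992: real = 707.4/1.189 = 594.95; growth vs 1991 (607.39) = -2.05%.
1993: real = 797.9/1.251 = 637.81; growth vs 1992 (594.95) = 7.20%.
1994: real = 902.1/1.313 = 687.05; growth vs 1993 (637.81) = 7.72%.
1995: real = 1026.6/1.414 = 726.03; growth vs 1994 (687.05) = 5.67%.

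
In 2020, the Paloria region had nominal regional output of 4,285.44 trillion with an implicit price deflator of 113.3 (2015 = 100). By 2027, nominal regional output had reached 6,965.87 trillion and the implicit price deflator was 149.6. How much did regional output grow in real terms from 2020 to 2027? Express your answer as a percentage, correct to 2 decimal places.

23.11%

Real regional output 2020 = 4285.44 / 1.133 = 3782.38.
Real regional output 2027 = 6965.87 / 1.496 = 4656.33.
Real growth = 4656.33 / 3782.38 − 1 = 0.2311.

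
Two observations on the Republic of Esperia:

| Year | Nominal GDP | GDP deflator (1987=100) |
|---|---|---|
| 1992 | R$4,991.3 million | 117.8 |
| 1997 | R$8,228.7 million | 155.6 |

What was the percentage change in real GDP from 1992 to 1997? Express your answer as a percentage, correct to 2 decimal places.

Deflate each year: 1992 → 4991.3/1.178 = 4237.10; 1997 → 8228.7/1.556 = 5288.37.
So real GDP changed by 5288.37/4237.10 − 1 = 0.2481, i.e. 24.81%.

24.81%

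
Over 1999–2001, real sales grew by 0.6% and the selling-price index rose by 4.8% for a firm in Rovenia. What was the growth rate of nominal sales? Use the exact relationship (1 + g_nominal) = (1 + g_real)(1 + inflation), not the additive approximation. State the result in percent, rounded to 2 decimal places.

5.43%

(1 + g_nom) = (1 + g_real)(1 + π) = 1.0060 × 1.0480 = 1.05429.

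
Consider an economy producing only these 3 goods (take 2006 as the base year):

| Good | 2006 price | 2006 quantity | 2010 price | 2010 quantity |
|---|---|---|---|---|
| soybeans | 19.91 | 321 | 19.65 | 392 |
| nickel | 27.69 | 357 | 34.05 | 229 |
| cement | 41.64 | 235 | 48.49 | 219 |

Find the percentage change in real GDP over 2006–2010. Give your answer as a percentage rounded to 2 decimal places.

-10.73%

Real GDP 2006 = Nominal GDP 2006 = 19.91·321 + 27.69·357 + 41.64·235 = 26061.84.
Real GDP 2010 (at 2006 prices) = 19.91·392 + 27.69·229 + 41.64·219 = 23264.89.
Real growth = 23264.89/26061.84 − 1 = -0.1073.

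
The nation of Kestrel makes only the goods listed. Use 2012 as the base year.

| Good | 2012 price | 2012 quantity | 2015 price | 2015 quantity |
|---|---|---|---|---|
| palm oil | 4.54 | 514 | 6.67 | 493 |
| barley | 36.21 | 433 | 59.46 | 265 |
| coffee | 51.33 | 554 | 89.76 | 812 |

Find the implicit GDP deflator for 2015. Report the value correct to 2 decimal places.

171.79

Nominal GDP 2015 = 6.67·493 + 59.46·265 + 89.76·812 = 91930.33.
Real GDP 2015 (at 2012 prices) = 4.54·493 + 36.21·265 + 51.33·812 = 53513.83.
Deflator = Nominal/Real × 100 = 91930.33/53513.83 × 100 = 171.788.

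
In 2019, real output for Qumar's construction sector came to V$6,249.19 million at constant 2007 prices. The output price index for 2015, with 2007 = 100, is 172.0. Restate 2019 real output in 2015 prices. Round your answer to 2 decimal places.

Real output in 2015 prices = Real output in 2007 prices × (P_2015/P_2007) = 6249.19 × 1.720 = 10748.61.

V$10,748.61 million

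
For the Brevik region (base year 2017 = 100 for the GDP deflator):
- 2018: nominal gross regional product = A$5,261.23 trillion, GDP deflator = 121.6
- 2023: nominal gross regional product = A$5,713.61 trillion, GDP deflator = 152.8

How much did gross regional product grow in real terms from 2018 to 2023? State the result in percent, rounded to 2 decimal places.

Deflate each year: 2018 → 5261.23/1.216 = 4326.67; 2023 → 5713.61/1.528 = 3739.27.
So real gross regional product changed by 3739.27/4326.67 − 1 = -0.1358, i.e. -13.58%.

-13.58%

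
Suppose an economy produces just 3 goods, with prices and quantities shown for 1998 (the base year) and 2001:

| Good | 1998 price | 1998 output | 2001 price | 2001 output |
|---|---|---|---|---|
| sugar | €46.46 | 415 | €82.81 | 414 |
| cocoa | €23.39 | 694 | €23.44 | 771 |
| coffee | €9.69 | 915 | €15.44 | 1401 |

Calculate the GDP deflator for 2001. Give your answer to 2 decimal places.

145.52

Nominal GDP 2001 = 82.81·414 + 23.44·771 + 15.44·1401 = 73987.02.
Real GDP 2001 (at 1998 prices) = 46.46·414 + 23.39·771 + 9.69·1401 = 50843.82.
Deflator = Nominal/Real × 100 = 73987.02/50843.82 × 100 = 145.518.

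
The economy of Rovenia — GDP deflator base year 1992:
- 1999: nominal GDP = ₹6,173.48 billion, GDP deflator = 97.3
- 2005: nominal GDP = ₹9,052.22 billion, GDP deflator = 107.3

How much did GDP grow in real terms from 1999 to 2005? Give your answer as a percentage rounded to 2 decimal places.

Real GDP 1999 = 6173.48 / 0.973 = 6344.79.
Real GDP 2005 = 9052.22 / 1.073 = 8436.37.
Real growth = 8436.37 / 6344.79 − 1 = 0.3297.

32.97%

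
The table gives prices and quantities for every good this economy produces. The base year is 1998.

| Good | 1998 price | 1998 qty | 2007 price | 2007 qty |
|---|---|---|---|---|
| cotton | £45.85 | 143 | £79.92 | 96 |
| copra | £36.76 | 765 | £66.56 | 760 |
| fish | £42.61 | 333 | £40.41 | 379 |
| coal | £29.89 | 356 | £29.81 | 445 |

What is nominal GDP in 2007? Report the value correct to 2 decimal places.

£86838.76

Nominal GDP 2007 = Σ (p_2007 × q_2007) = 79.92·96 + 66.56·760 + 40.41·379 + 29.81·445 = 86838.76.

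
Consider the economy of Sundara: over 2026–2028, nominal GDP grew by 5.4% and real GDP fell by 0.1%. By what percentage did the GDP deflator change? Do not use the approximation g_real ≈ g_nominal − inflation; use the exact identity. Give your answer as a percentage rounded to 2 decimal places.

(1 + g_nom) = (1 + g_real)(1 + π), so π = 1.0540 / 0.9990 − 1 = 0.05506.

5.51%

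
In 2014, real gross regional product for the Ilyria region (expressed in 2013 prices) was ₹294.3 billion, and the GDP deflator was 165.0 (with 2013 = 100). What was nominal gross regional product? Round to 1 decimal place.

₹485.6 billion

Nominal gross regional product = Real × (GDP deflator/100) = 294.3 × 1.650 = 485.60.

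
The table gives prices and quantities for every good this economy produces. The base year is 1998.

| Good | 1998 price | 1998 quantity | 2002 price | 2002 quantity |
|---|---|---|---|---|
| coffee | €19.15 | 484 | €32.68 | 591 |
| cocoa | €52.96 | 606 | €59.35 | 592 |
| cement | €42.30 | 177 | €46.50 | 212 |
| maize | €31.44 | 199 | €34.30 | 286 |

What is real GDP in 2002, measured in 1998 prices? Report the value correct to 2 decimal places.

Real GDP 2002 = Σ (p_1998 × q_2002) = 19.15·591 + 52.96·592 + 42.30·212 + 31.44·286 = 60629.41.

€60629.41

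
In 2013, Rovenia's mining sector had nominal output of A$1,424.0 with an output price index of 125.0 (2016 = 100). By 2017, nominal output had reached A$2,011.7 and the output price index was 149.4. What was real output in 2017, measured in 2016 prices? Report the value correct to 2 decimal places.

A$1,346.52

Real output = Nominal / (output price index/100) = 2011.7 / 1.494 = 1346.52.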